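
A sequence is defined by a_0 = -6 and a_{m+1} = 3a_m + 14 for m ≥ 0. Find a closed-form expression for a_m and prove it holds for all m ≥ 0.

Claim: a_m = 3^m − 7.

Base case: a_0 = -6, and 3^0 − 7 = 1 − 7 = -6.
Assume a_r = 3^r − 7 for some r ≥ 0.
Then a_{r+1} = 3a_r + 14 = 3·(3^r − 7) + 14 = 3^{r+1} − 21 + 14 = 3^{r+1} − 7.
So the formula holds for r+1, and by induction a_m = 3^m − 7 for all m ≥ 0.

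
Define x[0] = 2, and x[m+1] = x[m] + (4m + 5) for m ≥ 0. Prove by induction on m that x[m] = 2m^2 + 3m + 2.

Base case: x[0] = 2, and 2·0^2 + 3·0 + 2 = 2.
Assume x[k] = 2k^2 + 3k + 2.
Then x[k+1] = x[k] + (4k + 5) = (2k^2 + 3k + 2) + (4k + 5) = 2k^2 + 7k + 7,
and 2·(k+1)^2 + 3·(k+1) + 2 = 2k^2 + 7k + 7.
Hence x[m] = 2m^2 + 3m + 2 for every m ≥ 0, by induction.

x[m] = 2m^2 + 3m + 2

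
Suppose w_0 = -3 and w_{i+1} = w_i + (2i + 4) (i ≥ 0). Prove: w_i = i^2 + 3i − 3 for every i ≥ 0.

Base case: w_0 = -3, and 0^2 + 3·0 − 3 = -3.
Assume w_j = j^2 + 3j − 3.
Then w_{j+1} = w_j + (2j + 4) = (j^2 + 3j − 3) + (2j + 4) = j^2 + 5j + 1,
and (j+1)^2 + 3·(j+1) − 3 = j^2 + 5j + 1.
Hence w_i = i^2 + 3i − 3 for every i ≥ 0, by induction.

w_i = i^2 + 3i − 3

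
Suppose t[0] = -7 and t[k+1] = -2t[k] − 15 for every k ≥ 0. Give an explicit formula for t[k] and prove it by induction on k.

Claim: t[k] = -2·(-2)^k − 5.

Base case: t[0] = -7, and -2·(-2)^0 − 5 = -2 − 5 = -7.
Assume t[r] = -2·(-2)^r − 5 for some r ≥ 0.
Then t[r+1] = -2t[r] − 15 = -2·(-2·(-2)^r − 5) − 15 = 4·(-2)^r + 10 − 15 = -2·(-2)^{r+1} − 5.
By induction, t[k] = -2·(-2)^k − 5 for all k ≥ 0.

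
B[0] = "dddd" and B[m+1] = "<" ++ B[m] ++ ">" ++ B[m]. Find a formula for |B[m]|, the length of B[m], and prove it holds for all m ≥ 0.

Claim: |B[m]| = 6·2^m − 2.

Base case: |B[0]| = 4, and 6·2^0 − 2 = 4.
Assume |B[r]| = 6·2^r − 2.
Then |B[r+1]| = 1 + |B[r]| + 1 + |B[r]| = 2|B[r]| + 2 = 2(6·2^r − 2) + 2 = 6·2^{r+1} − 4 + 2 = 6·2^{r+1} − 2.
By induction, |B[m]| = 6·2^m − 2 for all m ≥ 0.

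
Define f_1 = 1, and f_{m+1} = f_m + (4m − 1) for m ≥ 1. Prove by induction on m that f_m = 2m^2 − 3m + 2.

Base case: f_1 = 1, and 2·1^2 − 3·1 + 2 = 1.
Assume f_j = 2j^2 − 3j + 2.
Then f_{j+1} = f_j + (4j − 1) = (2j^2 − 3j + 2) + (4j − 1) = 2j^2 + j + 1,
and 2·(j+1)^2 − 3·(j+1) + 2 = 2j^2 + j + 1.
Hence f_m = 2m^2 − 3m + 2 for every m ≥ 1, by induction.

f_m = 2m^2 − 3m + 2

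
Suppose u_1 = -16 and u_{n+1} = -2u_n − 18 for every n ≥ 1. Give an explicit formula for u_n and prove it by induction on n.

Claim: u_n = 5·(-2)^n − 6.

Base case: u_1 = -16, and 5·(-2)^1 − 6 = -10 − 6 = -16.
Assume u_m = 5·(-2)^m − 6 for some m ≥ 1.
Then u_{m+1} = -2u_m − 18 = -2·(5·(-2)^m − 6) − 18 = -10·(-2)^m + 12 − 18 = 5·(-2)^{m+1} − 6.
Hence u_n = 5·(-2)^n − 6 for every n ≥ 1, by induction.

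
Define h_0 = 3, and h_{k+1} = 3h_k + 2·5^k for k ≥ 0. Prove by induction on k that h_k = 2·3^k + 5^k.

Base case: h_0 = 3, and 2·3^0 + 5^0 = 2 + 1 = 3.
Assume h_m = 2·3^m + 5^m for some m ≥ 0.
Then h_{m+1} = 3h_m + 2·5^m = 3·(2·3^m + 5^m) + 2·5^m = 2·3^{m+1} + 3·5^m + 2·5^m = 2·3^{m+1} + 5·5^m = 2·3^{m+1} + 5^{m+1}.
Hence h_k = 2·3^k + 5^k for every k ≥ 0, by induction.

h_k = 2·3^k + 5^k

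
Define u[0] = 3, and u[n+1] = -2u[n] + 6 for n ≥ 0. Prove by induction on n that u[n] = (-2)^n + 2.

Base case: u[0] = 3, and (-2)^0 + 2 = 1 + 2 = 3.
Assume u[j] = (-2)^j + 2 for some j ≥ 0.
Then u[j+1] = -2u[j] + 6 = -2·((-2)^j + 2) + 6 = -2·(-2)^j − 4 + 6 = (-2)^{j+1} + 2.
By induction, u[n] = (-2)^n + 2 for all n ≥ 0.

u[n] = (-2)^n + 2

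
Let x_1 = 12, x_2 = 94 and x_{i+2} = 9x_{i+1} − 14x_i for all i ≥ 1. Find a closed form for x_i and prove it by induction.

Claim: x_i = 2·7^i − 2^i.

Base cases: x_1 = 12 and 2·7^1 − 2^1 = 12; x_2 = 94 and 2·7^2 − 2^2 = 94.
Assume x_j = 2·7^j − 2^j for all 1 ≤ j ≤ m, where m ≥ 2.
Then x_{m+1} = 9x_m − 14x_{m−1} = 9·(2·7^m − 2^m) − 14·(2·7^{m−1} − 2^{m−1}) = 2·(9·7 − 14)7^{m−1} − (9·2 − 14)2^{m−1} = 98·7^{m−1} − 4·2^{m−1} = 2·7^{m+1} − 2^{m+1}.
Hence x_i = 2·7^i − 2^i for every i ≥ 1, by strong induction.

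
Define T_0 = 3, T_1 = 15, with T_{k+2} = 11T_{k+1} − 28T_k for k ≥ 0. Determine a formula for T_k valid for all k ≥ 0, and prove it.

Claim: T_k = 2·4^k + 7^k.

Base cases: T_0 = 3 and 2·4^0 + 7^0 = 3; T_1 = 15 and 2·4^1 + 7^1 = 15.
Assume T_j = 2·4^j + 7^j for all 0 ≤ j ≤ r, where r ≥ 1.
Then T_{r+1} = 11T_r − 28T_{r−1} = 11·(2·4^r + 7^r) − 28·(2·4^{r−1} + 7^{r−1}) = 2·(11·4 − 28)4^{r−1} + (11·7 − 28)7^{r−1} = 32·4^{r−1} + 49·7^{r−1} = 2·4^{r+1} + 7^{r+1}.
Hence T_k = 2·4^k + 7^k for every k ≥ 0, by strong induction.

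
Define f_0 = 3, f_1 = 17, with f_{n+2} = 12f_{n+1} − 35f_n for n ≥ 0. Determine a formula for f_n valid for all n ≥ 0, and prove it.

Claim: f_n = 7^n + 2·5^n.

Base cases: f_0 = 3 and 7^0 + 2·5^0 = 3; f_1 = 17 and 7^1 + 2·5^1 = 17.
Assume f_i = 7^i + 2·5^i for all 0 ≤ i ≤ j, where j ≥ 1.
Then f_{j+1} = 12f_j − 35f_{j−1} = 12·(7^j + 2·5^j) − 35·(7^{j−1} + 2·5^{j−1}) = (12·7 − 35)7^{j−1} + 2·(12·5 − 35)5^{j−1} = 49·7^{j−1} + 50·5^{j−1} = 7^{j+1} + 2·5^{j+1}.
So the formula holds for j+1, and by strong induction f_n = 7^n + 2·5^n for all n ≥ 0.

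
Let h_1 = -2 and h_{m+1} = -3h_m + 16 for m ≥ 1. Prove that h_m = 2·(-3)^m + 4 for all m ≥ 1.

Base case: h_1 = -2, and 2·(-3)^1 + 4 = -6 + 4 = -2.
Assume h_r = 2·(-3)^r + 4 for some r ≥ 1.
Then h_{r+1} = -3h_r + 16 = -3·(2·(-3)^r + 4) + 16 = -6·(-3)^r − 12 + 16 = 2·(-3)^{r+1} + 4.
This completes the inductive step, so h_m = 2·(-3)^m + 4 for all m ≥ 1.

h_m = 2·(-3)^m + 4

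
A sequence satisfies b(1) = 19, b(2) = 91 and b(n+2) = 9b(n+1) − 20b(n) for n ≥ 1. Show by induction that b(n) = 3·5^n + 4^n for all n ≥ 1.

Base cases: b(1) = 19 and 3·5^1 + 4^1 = 19; b(2) = 91 and 3·5^2 + 4^2 = 91.
Assume b(i) = 3·5^i + 4^i for all 1 ≤ i ≤ j, where j ≥ 2.
Then b(j+1) = 9b(j) − 20b(j−1) = 9·(3·5^j + 4^j) − 20·(3·5^{j−1} + 4^{j−1}) = 3·(9·5 − 20)5^{j−1} + (9·4 − 20)4^{j−1} = 75·5^{j−1} + 16·4^{j−1} = 3·5^{j+1} + 4^{j+1}.
This completes the inductive step, so b(n) = 3·5^n + 4^n for all n ≥ 1.

b(n) = 3·5^n + 4^n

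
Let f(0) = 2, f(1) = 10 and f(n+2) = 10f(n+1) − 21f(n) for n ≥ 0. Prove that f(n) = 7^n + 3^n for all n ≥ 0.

Base cases: f(0) = 2 and 7^0 + 3^0 = 2; f(1) = 10 and 7^1 + 3^1 = 10.
Assume f(j) = 7^j + 3^j for all 0 ≤ j ≤ k, where k ≥ 1.
Then f(k+1) = 10f(k) − 21f(k−1) = 10·(7^k + 3^k) − 21·(7^{k−1} + 3^{k−1}) = (10·7 − 21)7^{k−1} + (10·3 − 21)3^{k−1} = 49·7^{k−1} + 9·3^{k−1} = 7^{k+1} + 3^{k+1}.
So the formula holds for k+1, and by strong induction f(n) = 7^n + 3^n for all n ≥ 0.

f(n) = 7^n + 3^n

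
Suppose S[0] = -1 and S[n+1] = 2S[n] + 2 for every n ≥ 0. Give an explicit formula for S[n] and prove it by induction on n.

Claim: S[n] = 2^n − 2.

Base case: S[0] = -1, and 2^0 − 2 = 1 − 2 = -1.
Assume S[r] = 2^r − 2 for some r ≥ 0.
Then S[r+1] = 2S[r] + 2 = 2·(2^r − 2) + 2 = 2^{r+1} − 4 + 2 = 2^{r+1} − 2.
This completes the inductive step, so S[n] = 2^n − 2 for all n ≥ 0.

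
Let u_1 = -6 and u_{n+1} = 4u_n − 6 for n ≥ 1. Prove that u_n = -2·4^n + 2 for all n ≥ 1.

Base case: u_1 = -6, and -2·4^1 + 2 = -8 + 2 = -6.
Assume u_r = -2·4^r + 2 for some r ≥ 1.
Then u_{r+1} = 4u_r − 6 = 4·(-2·4^r + 2) − 6 = -8·4^r + 8 − 6 = -2·4^{r+1} + 2.
This completes the inductive step, so u_n = -2·4^n + 2 for all n ≥ 1.

u_n = -2·4^n + 2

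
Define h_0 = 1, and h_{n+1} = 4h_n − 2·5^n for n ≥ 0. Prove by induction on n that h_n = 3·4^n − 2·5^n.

Base case: h_0 = 1, and 3·4^0 − 2·5^0 = 3 − 2 = 1.
Assume h_k = 3·4^k − 2·5^k for some k ≥ 0.
Then h_{k+1} = 4h_k − 2·5^k = 4·(3·4^k − 2·5^k) − 2·5^k = 3·4^{k+1} − 8·5^k − 2·5^k = 3·4^{k+1} − 10·5^k = 3·4^{k+1} − 2·5^{k+1}.
By induction, h_n = 3·4^n − 2·5^n for all n ≥ 0.

h_n = 3·4^n − 2·5^n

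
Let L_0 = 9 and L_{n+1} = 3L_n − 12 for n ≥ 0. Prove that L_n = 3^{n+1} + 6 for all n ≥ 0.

Base case: L_0 = 9, and 3^{0+1} + 6 = 3 + 6 = 9.
Assume L_m = 3^{m+1} + 6 for some m ≥ 0.
Then L_{m+1} = 3L_m − 12 = 3·(3^{m+1} + 6) − 12 = 3^{m+2} + 18 − 12 = 3^{m+2} + 6.
So the formula holds for m+1, and by induction L_n = 3^{n+1} + 6 for all n ≥ 0.

L_n = 3^{n+1} + 6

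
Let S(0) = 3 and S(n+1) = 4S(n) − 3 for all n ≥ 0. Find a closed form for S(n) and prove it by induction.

Claim: S(n) = 2·4^n + 1.

Base case: S(0) = 3, and 2·4^0 + 1 = 2 + 1 = 3.
Assume S(r) = 2·4^r + 1 for some r ≥ 0.
Then S(r+1) = 4S(r) − 3 = 4·(2·4^r + 1) − 3 = 8·4^r + 4 − 3 = 2·4^{r+1} + 1.
Hence S(n) = 2·4^n + 1 for every n ≥ 0, by induction.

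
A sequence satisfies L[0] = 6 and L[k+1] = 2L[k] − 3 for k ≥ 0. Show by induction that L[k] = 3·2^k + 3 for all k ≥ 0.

Base case: L[0] = 6, and 3·2^0 + 3 = 3 + 3 = 6.
Assume L[m] = 3·2^m + 3 for some m ≥ 0.
Then L[m+1] = 2L[m] − 3 = 2·(3·2^m + 3) − 3 = 6·2^m + 6 − 3 = 3·2^{m+1} + 3.
Hence L[k] = 3·2^k + 3 for every k ≥ 0, by induction.

L[k] = 3·2^k + 3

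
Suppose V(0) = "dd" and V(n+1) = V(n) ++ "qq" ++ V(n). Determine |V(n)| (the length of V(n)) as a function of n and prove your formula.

Claim: |V(n)| = 2^{n+2} − 2.

Base case: |V(0)| = 2, and 2^{0+2} − 2 = 2.
Assume |V(k)| = 2^{k+2} − 2.
Then |V(k+1)| = |V(k)| + 2 + |V(k)| = 2|V(k)| + 2 = 2(2^{k+2} − 2) + 2 = 2^{k+3} − 4 + 2 = 2^{k+3} − 2.
By induction, |V(n)| = 2^{n+2} − 2 for all n ≥ 0.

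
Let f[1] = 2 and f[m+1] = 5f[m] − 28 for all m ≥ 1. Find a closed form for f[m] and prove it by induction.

Claim: f[m] = -5^m + 7.

Base case: f[1] = 2, and -5^1 + 7 = -5 + 7 = 2.
Assume f[k] = -5^k + 7 for some k ≥ 1.
Then f[k+1] = 5f[k] − 28 = 5·(-5^k + 7) − 28 = -5^{k+1} + 35 − 28 = -5^{k+1} + 7.
Hence f[m] = -5^m + 7 for every m ≥ 1, by induction.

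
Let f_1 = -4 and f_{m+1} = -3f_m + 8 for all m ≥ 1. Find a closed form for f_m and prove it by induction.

Claim: f_m = 2·(-3)^m + 2.

Base case: f_1 = -4, and 2·(-3)^1 + 2 = -6 + 2 = -4.
Assume f_k = 2·(-3)^k + 2 for some k ≥ 1.
Then f_{k+1} = -3f_k + 8 = -3·(2·(-3)^k + 2) + 8 = -6·(-3)^k − 6 + 8 = 2·(-3)^{k+1} + 2.
By induction, f_m = 2·(-3)^m + 2 for all m ≥ 1.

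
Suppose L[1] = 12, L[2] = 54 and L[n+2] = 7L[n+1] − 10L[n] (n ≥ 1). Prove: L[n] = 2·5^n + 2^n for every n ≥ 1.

Base cases: L[1] = 12 and 2·5^1 + 2^1 = 12; L[2] = 54 and 2·5^2 + 2^2 = 54.
Assume L[j] = 2·5^j + 2^j for all 1 ≤ j ≤ k, where k ≥ 2.
Then L[k+1] = 7L[k] − 10L[k−1] = 7·(2·5^k + 2^k) − 10·(2·5^{k−1} + 2^{k−1}) = 2·(7·5 − 10)5^{k−1} + (7·2 − 10)2^{k−1} = 50·5^{k−1} + 4·2^{k−1} = 2·5^{k+1} + 2^{k+1}.
So the formula holds for k+1, and by strong induction L[n] = 2·5^n + 2^n for all n ≥ 1.

L[n] = 2·5^n + 2^n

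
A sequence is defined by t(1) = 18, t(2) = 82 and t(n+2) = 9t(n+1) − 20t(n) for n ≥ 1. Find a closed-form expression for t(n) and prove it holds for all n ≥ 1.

Claim: t(n) = 2·4^n + 2·5^n.

Base cases: t(1) = 18 and 2·4^1 + 2·5^1 = 18; t(2) = 82 and 2·4^2 + 2·5^2 = 82.
Assume t(i) = 2·4^i + 2·5^i for all 1 ≤ i ≤ j, where j ≥ 2.
Then t(j+1) = 9t(j) − 20t(j−1) = 9·(2·4^j + 2·5^j) − 20·(2·4^{j−1} + 2·5^{j−1}) = 2·(9·4 − 20)4^{j−1} + 2·(9·5 − 20)5^{j−1} = 32·4^{j−1} + 50·5^{j−1} = 2·4^{j+1} + 2·5^{j+1}.
Hence t(n) = 2·4^n + 2·5^n for every n ≥ 1, by strong induction.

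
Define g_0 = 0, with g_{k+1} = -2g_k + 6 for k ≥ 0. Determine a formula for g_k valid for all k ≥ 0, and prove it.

Claim: g_k = -2·(-2)^k + 2.

Base case: g_0 = 0, and -2·(-2)^0 + 2 = -2 + 2 = 0.
Assume g_j = -2·(-2)^j + 2 for some j ≥ 0.
Then g_{j+1} = -2g_j + 6 = -2·(-2·(-2)^j + 2) + 6 = 4·(-2)^j − 4 + 6 = -2·(-2)^{j+1} + 2.
By induction, g_k = -2·(-2)^k + 2 for all k ≥ 0.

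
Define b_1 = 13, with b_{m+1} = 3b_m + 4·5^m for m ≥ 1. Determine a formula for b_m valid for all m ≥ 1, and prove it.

Claim: b_m = 3^m + 2·5^m.

Base case: b_1 = 13, and 3^1 + 2·5^1 = 3 + 10 = 13.
Assume b_j = 3^j + 2·5^j for some j ≥ 1.
Then b_{j+1} = 3b_j + 4·5^j = 3·(3^j + 2·5^j) + 4·5^j = 3^{j+1} + 6·5^j + 4·5^j = 3^{j+1} + 10·5^j = 3^{j+1} + 2·5^{j+1}.
By induction, b_m = 3^m + 2·5^m for all m ≥ 1.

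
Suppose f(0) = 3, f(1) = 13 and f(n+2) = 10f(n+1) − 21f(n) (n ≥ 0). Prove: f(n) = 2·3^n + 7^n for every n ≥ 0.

Base cases: f(0) = 3 and 2·3^0 + 7^0 = 3; f(1) = 13 and 2·3^1 + 7^1 = 13.
Assume f(j) = 2·3^j + 7^j for all 0 ≤ j ≤ r, where r ≥ 1.
Then f(r+1) = 10f(r) − 21f(r−1) = 10·(2·3^r + 7^r) − 21·(2·3^{r−1} + 7^{r−1}) = 2·(10·3 − 21)3^{r−1} + (10·7 − 21)7^{r−1} = 18·3^{r−1} + 49·7^{r−1} = 2·3^{r+1} + 7^{r+1}.
So the formula holds for r+1, and by strong induction f(n) = 2·3^n + 7^n for all n ≥ 0.

f(n) = 2·3^n + 7^n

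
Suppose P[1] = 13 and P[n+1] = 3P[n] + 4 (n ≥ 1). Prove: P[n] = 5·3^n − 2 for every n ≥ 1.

Base case: P[1] = 13, and 5·3^1 − 2 = 15 − 2 = 13.
Assume P[m] = 5·3^m − 2 for some m ≥ 1.
Then P[m+1] = 3P[m] + 4 = 3·(5·3^m − 2) + 4 = 15·3^m − 6 + 4 = 5·3^{m+1} − 2.
By induction, P[n] = 5·3^n − 2 for all n ≥ 1.

P[n] = 5·3^n − 2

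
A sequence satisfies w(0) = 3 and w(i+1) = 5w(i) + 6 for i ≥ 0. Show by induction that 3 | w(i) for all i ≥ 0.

Base case: w(0) = 3 = 3·1, so 3 | w(0).
Assume 3 | w(r), so w(r) = 3t for some integer t.
Then w(r+1) = 5w(r) + 6 = 5·(3t) + 6 = 3(5t + 2), so 3 | w(r+1).
So the property holds for r+1, and by induction 3 | w(i) for all i ≥ 0.

3 | w(i)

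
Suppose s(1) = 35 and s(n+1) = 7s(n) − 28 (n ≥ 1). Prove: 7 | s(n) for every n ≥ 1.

Base case: s(1) = 35 = 7·5, so 7 | s(1).
Assume 7 | s(k), so s(k) = 7t for some integer t.
Then s(k+1) = 7s(k) − 28 = 7·(7t) − 28 = 7(7t − 4), so 7 | s(k+1).
Hence 7 | s(n) for every n ≥ 1, by induction.

7 | s(n)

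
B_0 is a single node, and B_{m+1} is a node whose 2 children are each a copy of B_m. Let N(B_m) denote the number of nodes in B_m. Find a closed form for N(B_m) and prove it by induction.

Claim: N(B_m) = 2^{m+1} − 1.

Base case: N(B_0) = 1, and 2^{0+1} − 1 = 1.
Assume N(B_j) = 2^{j+1} − 1.
Then N(B_{j+1}) = 1 + 2N(B_j) = 1 + 2(2^{j+1} − 1) = 2^{j+2} − 2 + 1 = 2^{j+2} − 1.
By induction, N(B_m) = 2^{m+1} − 1 for all m ≥ 0.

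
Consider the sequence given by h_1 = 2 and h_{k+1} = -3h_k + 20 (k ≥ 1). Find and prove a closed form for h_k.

Claim: h_k = (-3)^k + 5.

Base case: h_1 = 2, and (-3)^1 + 5 = -3 + 5 = 2.
Assume h_r = (-3)^r + 5 for some r ≥ 1.
Then h_{r+1} = -3h_r + 20 = -3·((-3)^r + 5) + 20 = -3·(-3)^r − 15 + 20 = (-3)^{r+1} + 5.
By induction, h_k = (-3)^k + 5 for all k ≥ 1.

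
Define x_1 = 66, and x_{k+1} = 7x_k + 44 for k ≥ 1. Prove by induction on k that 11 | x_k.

Base case: x_1 = 66 = 11·6, so 11 | x_1.
Assume 11 | x_j, so x_j = 11t for some integer t.
Then x_{j+1} = 7x_j + 44 = 7·(11t) + 44 = 11(7t + 4), so 11 | x_{j+1}.
So the property holds for j+1, and by induction 11 | x_k for all k ≥ 1.

11 | x_k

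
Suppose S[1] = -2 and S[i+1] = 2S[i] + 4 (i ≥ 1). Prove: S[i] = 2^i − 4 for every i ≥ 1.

Base case: S[1] = -2, and 2^1 − 4 = 2 − 4 = -2.
Assume S[k] = 2^k − 4 for some k ≥ 1.
Then S[k+1] = 2S[k] + 4 = 2·(2^k − 4) + 4 = 2^{k+1} − 8 + 4 = 2^{k+1} − 4.
So the formula holds for k+1, and by induction S[i] = 2^i − 4 for all i ≥ 1.

S[i] = 2^i − 4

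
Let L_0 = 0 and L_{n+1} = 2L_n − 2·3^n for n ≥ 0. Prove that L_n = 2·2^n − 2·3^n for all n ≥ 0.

Base case: L_0 = 0, and 2·2^0 − 2·3^0 = 2 − 2 = 0.
Assume L_k = 2·2^k − 2·3^k for some k ≥ 0.
Then L_{k+1} = 2L_k − 2·3^k = 2·(2·2^k − 2·3^k) − 2·3^k = 2·2^{k+1} − 4·3^k − 2·3^k = 2·2^{k+1} − 6·3^k = 2·2^{k+1} − 2·3^{k+1}.
Hence L_n = 2·2^n − 2·3^n for every n ≥ 0, by induction.

L_n = 2·2^n − 2·3^n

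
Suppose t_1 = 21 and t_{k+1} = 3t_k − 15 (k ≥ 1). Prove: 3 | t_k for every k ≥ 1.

Base case: t_1 = 21 = 3·7, so 3 | t_1.
Assume 3 | t_m, so t_m = 3s for some integer s.
Then t_{m+1} = 3t_m − 15 = 3·(3s) − 15 = 3(3s − 5), so 3 | t_{m+1}.
So the property holds for m+1, and by induction 3 | t_k for all k ≥ 1.

3 | t_k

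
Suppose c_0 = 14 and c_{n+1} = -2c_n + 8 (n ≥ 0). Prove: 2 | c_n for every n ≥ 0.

Base case: c_0 = 14 = 2·7, so 2 | c_0.
Assume 2 | c_k, so c_k = 2t for some integer t.
Then c_{k+1} = -2c_k + 8 = -2·(2t) + 8 = 2(-2t + 4), so 2 | c_{k+1}.
This completes the inductive step, so 2 | c_n for all n ≥ 0.

2 | c_n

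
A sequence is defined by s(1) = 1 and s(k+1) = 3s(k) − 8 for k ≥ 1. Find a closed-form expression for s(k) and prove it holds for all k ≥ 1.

Claim: s(k) = -3^k + 4.

Base case: s(1) = 1, and -3^1 + 4 = -3 + 4 = 1.
Assume s(r) = -3^r + 4 for some r ≥ 1.
Then s(r+1) = 3s(r) − 8 = 3·(-3^r + 4) − 8 = -3^{r+1} + 12 − 8 = -3^{r+1} + 4.
By induction, s(k) = -3^k + 4 for all k ≥ 1.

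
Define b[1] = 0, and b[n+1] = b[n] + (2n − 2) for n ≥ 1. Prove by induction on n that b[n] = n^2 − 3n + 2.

Base case: b[1] = 0, and 1^2 − 3·1 + 2 = 0.
Assume b[k] = k^2 − 3k + 2.
Then b[k+1] = b[k] + (2k − 2) = (k^2 − 3k + 2) + (2k − 2) = k^2 − k,
and (k+1)^2 − 3·(k+1) + 2 = k^2 − k.
This completes the inductive step, so b[n] = n^2 − 3n + 2 for all n ≥ 1.

b[n] = n^2 − 3n + 2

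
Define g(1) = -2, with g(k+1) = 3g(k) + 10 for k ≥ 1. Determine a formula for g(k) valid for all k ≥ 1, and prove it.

Claim: g(k) = 3^k − 5.

Base case: g(1) = -2, and 3^1 − 5 = 3 − 5 = -2.
Assume g(r) = 3^r − 5 for some r ≥ 1.
Then g(r+1) = 3g(r) + 10 = 3·(3^r − 5) + 10 = 3^{r+1} − 15 + 10 = 3^{r+1} − 5.
By induction, g(k) = 3^k − 5 for all k ≥ 1.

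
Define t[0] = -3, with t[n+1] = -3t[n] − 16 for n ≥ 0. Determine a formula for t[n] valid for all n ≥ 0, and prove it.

Claim: t[n] = (-3)^n − 4.

Base case: t[0] = -3, and (-3)^0 − 4 = 1 − 4 = -3.
Assume t[k] = (-3)^k − 4 for some k ≥ 0.
Then t[k+1] = -3t[k] − 16 = -3·((-3)^k − 4) − 16 = -3·(-3)^k + 12 − 16 = (-3)^{k+1} − 4.
By induction, t[n] = (-3)^n − 4 for all n ≥ 0.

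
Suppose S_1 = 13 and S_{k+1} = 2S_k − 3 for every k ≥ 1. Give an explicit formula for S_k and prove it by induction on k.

Claim: S_k = 5·2^k + 3.

Base case: S_1 = 13, and 5·2^1 + 3 = 10 + 3 = 13.
Assume S_m = 5·2^m + 3 for some m ≥ 1.
Then S_{m+1} = 2S_m − 3 = 2·(5·2^m + 3) − 3 = 10·2^m + 6 − 3 = 5·2^{m+1} + 3.
By induction, S_k = 5·2^k + 3 for all k ≥ 1.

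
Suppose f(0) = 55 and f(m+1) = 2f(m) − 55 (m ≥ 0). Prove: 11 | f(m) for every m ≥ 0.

Base case: f(0) = 55 = 11·5, so 11 | f(0).
Assume 11 | f(k), so f(k) = 11t for some integer t.
Then f(k+1) = 2f(k) − 55 = 2·(11t) − 55 = 11(2t − 5), so 11 | f(k+1).
This completes the inductive step, so 11 | f(m) for all m ≥ 0.

11 | f(m)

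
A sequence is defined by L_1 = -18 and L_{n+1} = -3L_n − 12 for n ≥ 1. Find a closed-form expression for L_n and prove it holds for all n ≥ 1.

Claim: L_n = 5·(-3)^n − 3.

Base case: L_1 = -18, and 5·(-3)^1 − 3 = -15 − 3 = -18.
Assume L_m = 5·(-3)^m − 3 for some m ≥ 1.
Then L_{m+1} = -3L_m − 12 = -3·(5·(-3)^m − 3) − 12 = -15·(-3)^m + 9 − 12 = 5·(-3)^{m+1} − 3.
This completes the inductive step, so L_n = 5·(-3)^n − 3 for all n ≥ 1.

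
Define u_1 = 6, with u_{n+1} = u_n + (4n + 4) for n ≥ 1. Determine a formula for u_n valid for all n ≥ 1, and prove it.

Claim: u_n = 2n^2 + 2n + 2.

Base case: u_1 = 6, and 2·1^2 + 2·1 + 2 = 6.
Assume u_j = 2j^2 + 2j + 2.
Then u_{j+1} = u_j + (4j + 4) = (2j^2 + 2j + 2) + (4j + 4) = 2j^2 + 6j + 6,
and 2·(j+1)^2 + 2·(j+1) + 2 = 2j^2 + 6j + 6.
By induction, u_n = 2n^2 + 2n + 2 for all n ≥ 1.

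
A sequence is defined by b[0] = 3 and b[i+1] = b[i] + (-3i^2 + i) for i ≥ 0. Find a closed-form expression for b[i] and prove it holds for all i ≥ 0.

Claim: b[i] = -i^3 + 2i^2 − i + 3.

Base case: b[0] = 3, and -0^3 + 2·0^2 − 0 + 3 = 3.
Assume b[k] = -k^3 + 2k^2 − k + 3.
Then b[k+1] = b[k] + (-3k^2 + k) = (-k^3 + 2k^2 − k + 3) + (-3k^2 + k) = -k^3 − k^2 + 3,
and -(k+1)^3 + 2·(k+1)^2 − (k+1) + 3 = -k^3 − k^2 + 3.
By induction, b[i] = -i^3 + 2i^2 − i + 3 for all i ≥ 0.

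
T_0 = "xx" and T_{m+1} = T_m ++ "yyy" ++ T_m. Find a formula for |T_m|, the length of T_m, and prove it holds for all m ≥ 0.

Claim: |T_m| = 5·2^m − 3.

Base case: |T_0| = 2, and 5·2^0 − 3 = 2.
Assume |T_j| = 5·2^j − 3.
Then |T_{j+1}| = |T_j| + 3 + |T_j| = 2|T_j| + 3 = 2(5·2^j − 3) + 3 = 5·2^{j+1} − 6 + 3 = 5·2^{j+1} − 3.
By induction, |T_m| = 5·2^m − 3 for all m ≥ 0.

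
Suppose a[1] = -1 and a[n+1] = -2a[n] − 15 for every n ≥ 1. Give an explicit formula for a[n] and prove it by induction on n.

Claim: a[n] = -2·(-2)^n − 5.

Base case: a[1] = -1, and -2·(-2)^1 − 5 = 4 − 5 = -1.
Assume a[k] = -2·(-2)^k − 5 for some k ≥ 1.
Then a[k+1] = -2a[k] − 15 = -2·(-2·(-2)^k − 5) − 15 = 4·(-2)^k + 10 − 15 = -2·(-2)^{k+1} − 5.
Hence a[n] = -2·(-2)^n − 5 for every n ≥ 1, by induction.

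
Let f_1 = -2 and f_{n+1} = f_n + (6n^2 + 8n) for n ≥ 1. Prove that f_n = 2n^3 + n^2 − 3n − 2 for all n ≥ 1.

Base case: f_1 = -2, and 2·1^3 + 1^2 − 3·1 − 2 = -2.
Assume f_m = 2m^3 + m^2 − 3m − 2.
Then f_{m+1} = f_m + (6m^2 + 8m) = (2m^3 + m^2 − 3m − 2) + (6m^2 + 8m) = 2m^3 + 7m^2 + 5m − 2,
and 2·(m+1)^3 + (m+1)^2 − 3·(m+1) − 2 = 2m^3 + 7m^2 + 5m − 2.
By induction, f_n = 2n^3 + n^2 − 3n − 2 for all n ≥ 1.

f_n = 2n^3 + n^2 − 3n − 2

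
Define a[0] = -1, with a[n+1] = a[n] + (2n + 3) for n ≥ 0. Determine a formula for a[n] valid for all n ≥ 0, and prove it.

Claim: a[n] = n^2 + 2n − 1.

Base case: a[0] = -1, and 0^2 + 2·0 − 1 = -1.
Assume a[m] = m^2 + 2m − 1.
Then a[m+1] = a[m] + (2m + 3) = (m^2 + 2m − 1) + (2m + 3) = m^2 + 4m + 2,
and (m+1)^2 + 2·(m+1) − 1 = m^2 + 4m + 2.
This completes the inductive step, so a[n] = n^2 + 2n − 1 for all n ≥ 0.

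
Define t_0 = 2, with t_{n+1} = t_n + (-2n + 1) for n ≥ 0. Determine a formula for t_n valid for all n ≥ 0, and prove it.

Claim: t_n = -n^2 + 2n + 2.

Base case: t_0 = 2, and -0^2 + 2·0 + 2 = 2.
Assume t_m = -m^2 + 2m + 2.
Then t_{m+1} = t_m + (-2m + 1) = (-m^2 + 2m + 2) + (-2m + 1) = -m^2 + 3,
and -(m+1)^2 + 2·(m+1) + 2 = -m^2 + 3.
Hence t_n = -n^2 + 2n + 2 for every n ≥ 0, by induction.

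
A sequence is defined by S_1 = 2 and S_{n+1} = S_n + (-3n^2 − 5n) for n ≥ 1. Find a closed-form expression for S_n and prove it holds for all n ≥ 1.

Claim: S_n = -n^3 − n^2 + 2n + 2.

Base case: S_1 = 2, and -1^3 − 1^2 + 2·1 + 2 = 2.
Assume S_j = -j^3 − j^2 + 2j + 2.
Then S_{j+1} = S_j + (-3j^2 − 5j) = (-j^3 − j^2 + 2j + 2) + (-3j^2 − 5j) = -j^3 − 4j^2 − 3j + 2,
and -(j+1)^3 − (j+1)^2 + 2·(j+1) + 2 = -j^3 − 4j^2 − 3j + 2.
Hence S_n = -n^3 − n^2 + 2n + 2 for every n ≥ 1, by induction.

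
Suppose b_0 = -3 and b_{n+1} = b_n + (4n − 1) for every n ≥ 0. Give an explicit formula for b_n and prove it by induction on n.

Claim: b_n = 2n^2 − 3n − 3.

Base case: b_0 = -3, and 2·0^2 − 3·0 − 3 = -3.
Assume b_k = 2k^2 − 3k − 3.
Then b_{k+1} = b_k + (4k − 1) = (2k^2 − 3k − 3) + (4k − 1) = 2k^2 + k − 4,
and 2·(k+1)^2 − 3·(k+1) − 3 = 2k^2 + k − 4.
By induction, b_n = 2n^2 − 3n − 3 for all n ≥ 0.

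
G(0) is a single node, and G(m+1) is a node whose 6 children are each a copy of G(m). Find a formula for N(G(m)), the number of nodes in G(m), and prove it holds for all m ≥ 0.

Claim: N(G(m)) = (6^{m+1} − 1)/5.

Base case: N(G(0)) = 1, and (6^{0+1} − 1)/5 = 1.
Assume N(G(j)) = (6^{j+1} − 1)/5.
Then N(G(j+1)) = 1 + 6N(G(j)) = 1 + 6·(6^{j+1} − 1)/5 = 1 + (6^{j+2} − 6)/5 = (5 + 6^{j+2} − 6)/5 = (6^{j+2} − 1)/5.
So the formula holds for j+1, and by induction N(G(m)) = (6^{m+1} − 1)/5 for all m ≥ 0.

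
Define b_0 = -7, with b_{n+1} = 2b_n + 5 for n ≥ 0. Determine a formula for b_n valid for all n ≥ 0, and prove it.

Claim: b_n = -2^{n+1} − 5.

Base case: b_0 = -7, and -2^{0+1} − 5 = -2 − 5 = -7.
Assume b_k = -2^{k+1} − 5 for some k ≥ 0.
Then b_{k+1} = 2b_k + 5 = 2·(-2^{k+1} − 5) + 5 = -2^{k+2} − 10 + 5 = -2^{k+2} − 5.
This completes the inductive step, so b_n = -2^{n+1} − 5 for all n ≥ 0.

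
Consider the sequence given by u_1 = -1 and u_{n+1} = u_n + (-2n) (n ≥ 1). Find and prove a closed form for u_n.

Claim: u_n = -n^2 + n − 1.

Base case: u_1 = -1, and -1^2 + 1 − 1 = -1.
Assume u_m = -m^2 + m − 1.
Then u_{m+1} = u_m + (-2m) = (-m^2 + m − 1) + (-2m) = -m^2 − m − 1,
and -(m+1)^2 + (m+1) − 1 = -m^2 − m − 1.
Hence u_n = -n^2 + n − 1 for every n ≥ 1, by induction.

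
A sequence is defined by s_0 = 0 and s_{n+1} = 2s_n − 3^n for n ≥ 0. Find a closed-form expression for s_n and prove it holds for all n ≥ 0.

Claim: s_n = 2^n − 3^n.

Base case: s_0 = 0, and 2^0 − 3^0 = 1 − 1 = 0.
Assume s_m = 2^m − 3^m for some m ≥ 0.
Then s_{m+1} = 2s_m − 3^m = 2·(2^m − 3^m) − 3^m = 2^{m+1} − 2·3^m − 3^m = 2^{m+1} − 3·3^m = 2^{m+1} − 3^{m+1}.
This completes the inductive step, so s_n = 2^n − 3^n for all n ≥ 0.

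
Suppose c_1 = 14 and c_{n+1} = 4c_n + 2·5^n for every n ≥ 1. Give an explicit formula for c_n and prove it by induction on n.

Claim: c_n = 4^n + 2·5^n.

Base case: c_1 = 14, and 4^1 + 2·5^1 = 4 + 10 = 14.
Assume c_k = 4^k + 2·5^k for some k ≥ 1.
Then c_{k+1} = 4c_k + 2·5^k = 4·(4^k + 2·5^k) + 2·5^k = 4^{k+1} + 8·5^k + 2·5^k = 4^{k+1} + 10·5^k = 4^{k+1} + 2·5^{k+1}.
Hence c_n = 4^n + 2·5^n for every n ≥ 1, by induction.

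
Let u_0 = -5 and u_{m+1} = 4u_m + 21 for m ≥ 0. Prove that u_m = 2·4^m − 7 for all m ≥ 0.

Base case: u_0 = -5, and 2·4^0 − 7 = 2 − 7 = -5.
Assume u_k = 2·4^k − 7 for some k ≥ 0.
Then u_{k+1} = 4u_k + 21 = 4·(2·4^k − 7) + 21 = 8·4^k − 28 + 21 = 2·4^{k+1} − 7.
So the formula holds for k+1, and by induction u_m = 2·4^m − 7 for all m ≥ 0.

u_m = 2·4^m − 7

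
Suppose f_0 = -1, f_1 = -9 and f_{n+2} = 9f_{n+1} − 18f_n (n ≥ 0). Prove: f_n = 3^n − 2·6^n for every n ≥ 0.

Base cases: f_0 = -1 and 3^0 − 2·6^0 = -1; f_1 = -9 and 3^1 − 2·6^1 = -9.
Assume f_i = 3^i − 2·6^i for all 0 ≤ i ≤ j, where j ≥ 1.
Then f_{j+1} = 9f_j − 18f_{j−1} = 9·(3^j − 2·6^j) − 18·(3^{j−1} − 2·6^{j−1}) = (9·3 − 18)3^{j−1} − 2·(9·6 − 18)6^{j−1} = 9·3^{j−1} − 72·6^{j−1} = 3^{j+1} − 2·6^{j+1}.
Hence f_n = 3^n − 2·6^n for every n ≥ 0, by strong induction.

f_n = 3^n − 2·6^n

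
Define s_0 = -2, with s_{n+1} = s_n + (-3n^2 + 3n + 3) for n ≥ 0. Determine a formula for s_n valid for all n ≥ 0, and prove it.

Claim: s_n = -n^3 + 3n^2 + n − 2.

Base case: s_0 = -2, and -0^3 + 3·0^2 + 0 − 2 = -2.
Assume s_j = -j^3 + 3j^2 + j − 2.
Then s_{j+1} = s_j + (-3j^2 + 3j + 3) = (-j^3 + 3j^2 + j − 2) + (-3j^2 + 3j + 3) = -j^3 + 4j + 1,
and -(j+1)^3 + 3·(j+1)^2 + (j+1) − 2 = -j^3 + 4j + 1.
This completes the inductive step, so s_n = -n^3 + 3n^2 + n − 2 for all n ≥ 0.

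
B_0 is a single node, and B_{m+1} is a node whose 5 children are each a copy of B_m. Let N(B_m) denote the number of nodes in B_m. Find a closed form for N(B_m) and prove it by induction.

Claim: N(B_m) = (5^{m+1} − 1)/4.

Base case: N(B_0) = 1, and (5^{0+1} − 1)/4 = 1.
Assume N(B_r) = (5^{r+1} − 1)/4.
Then N(B_{r+1}) = 1 + 5N(B_r) = 1 + 5·(5^{r+1} − 1)/4 = 1 + (5^{r+2} − 5)/4 = (4 + 5^{r+2} − 5)/4 = (5^{r+2} − 1)/4.
By induction, N(B_m) = (5^{m+1} − 1)/4 for all m ≥ 0.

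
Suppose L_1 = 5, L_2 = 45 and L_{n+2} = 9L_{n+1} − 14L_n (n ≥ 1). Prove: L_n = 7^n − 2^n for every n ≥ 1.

Base cases: L_1 = 5 and 7^1 − 2^1 = 5; L_2 = 45 and 7^2 − 2^2 = 45.
Assume L_j = 7^j − 2^j for all 1 ≤ j ≤ m, where m ≥ 2.
Then L_{m+1} = 9L_m − 14L_{m−1} = 9·(7^m − 2^m) − 14·(7^{m−1} − 2^{m−1}) = (9·7 − 14)7^{m−1} − (9·2 − 14)2^{m−1} = 49·7^{m−1} − 4·2^{m−1} = 7^{m+1} − 2^{m+1}.
So the formula holds for m+1, and by strong induction L_n = 7^n − 2^n for all n ≥ 1.

L_n = 7^n − 2^n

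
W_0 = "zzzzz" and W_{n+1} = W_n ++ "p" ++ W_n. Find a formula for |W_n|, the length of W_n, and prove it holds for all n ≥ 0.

Claim: |W_n| = 6·2^n − 1.

Base case: |W_0| = 5, and 6·2^0 − 1 = 5.
Assume |W_m| = 6·2^m − 1.
Then |W_{m+1}| = |W_m| + 1 + |W_m| = 2|W_m| + 1 = 2(6·2^m − 1) + 1 = 6·2^{m+1} − 2 + 1 = 6·2^{m+1} − 1.
By induction, |W_n| = 6·2^n − 1 for all n ≥ 0.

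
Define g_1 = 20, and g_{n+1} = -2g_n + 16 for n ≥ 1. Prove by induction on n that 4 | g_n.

Base case: g_1 = 20 = 4·5, so 4 | g_1.
Assume 4 | g_j, so g_j = 4t for some integer t.
Then g_{j+1} = -2g_j + 16 = -2·(4t) + 16 = 4(-2t + 4), so 4 | g_{j+1}.
Hence 4 | g_n for every n ≥ 1, by induction.

4 | g_n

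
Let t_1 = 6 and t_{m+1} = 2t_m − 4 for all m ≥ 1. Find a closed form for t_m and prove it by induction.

Claim: t_m = 2^m + 4.

Base case: t_1 = 6, and 2^1 + 4 = 2 + 4 = 6.
Assume t_j = 2^j + 4 for some j ≥ 1.
Then t_{j+1} = 2t_j − 4 = 2·(2^j + 4) − 4 = 2^{j+1} + 8 − 4 = 2^{j+1} + 4.
This completes the inductive step, so t_m = 2^m + 4 for all m ≥ 1.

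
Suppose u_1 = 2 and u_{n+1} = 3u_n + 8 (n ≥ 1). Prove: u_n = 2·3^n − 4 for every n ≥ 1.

Base case: u_1 = 2, and 2·3^1 − 4 = 6 − 4 = 2.
Assume u_m = 2·3^m − 4 for some m ≥ 1.
Then u_{m+1} = 3u_m + 8 = 3·(2·3^m − 4) + 8 = 6·3^m − 12 + 8 = 2·3^{m+1} − 4.
Hence u_n = 2·3^n − 4 for every n ≥ 1, by induction.

u_n = 2·3^n − 4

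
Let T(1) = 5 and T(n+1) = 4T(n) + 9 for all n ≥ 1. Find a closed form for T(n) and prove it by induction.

Claim: T(n) = 2·4^n − 3.

Base case: T(1) = 5, and 2·4^1 − 3 = 8 − 3 = 5.
Assume T(r) = 2·4^r − 3 for some r ≥ 1.
Then T(r+1) = 4T(r) + 9 = 4·(2·4^r − 3) + 9 = 8·4^r − 12 + 9 = 2·4^{r+1} − 3.
So the formula holds for r+1, and by induction T(n) = 2·4^n − 3 for all n ≥ 1.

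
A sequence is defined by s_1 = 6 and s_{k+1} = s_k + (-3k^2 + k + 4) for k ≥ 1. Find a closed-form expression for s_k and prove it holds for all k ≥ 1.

Claim: s_k = -k^3 + 2k^2 + 3k + 2.

Base case: s_1 = 6, and -1^3 + 2·1^2 + 3·1 + 2 = 6.
Assume s_r = -r^3 + 2r^2 + 3r + 2.
Then s_{r+1} = s_r + (-3r^2 + r + 4) = (-r^3 + 2r^2 + 3r + 2) + (-3r^2 + r + 4) = -r^3 − r^2 + 4r + 6,
and -(r+1)^3 + 2·(r+1)^2 + 3·(r+1) + 2 = -r^3 − r^2 + 4r + 6.
By induction, s_k = -k^3 + 2k^2 + 3k + 2 for all k ≥ 1.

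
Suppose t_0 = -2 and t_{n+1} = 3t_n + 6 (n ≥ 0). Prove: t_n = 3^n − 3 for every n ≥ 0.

Base case: t_0 = -2, and 3^0 − 3 = 1 − 3 = -2.
Assume t_k = 3^k − 3 for some k ≥ 0.
Then t_{k+1} = 3t_k + 6 = 3·(3^k − 3) + 6 = 3^{k+1} − 9 + 6 = 3^{k+1} − 3.
So the formula holds for k+1, and by induction t_n = 3^n − 3 for all n ≥ 0.

t_n = 3^n − 3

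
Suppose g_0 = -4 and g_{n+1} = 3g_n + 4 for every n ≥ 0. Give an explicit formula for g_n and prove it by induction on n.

Claim: g_n = -2·3^n − 2.

Base case: g_0 = -4, and -2·3^0 − 2 = -2 − 2 = -4.
Assume g_m = -2·3^m − 2 for some m ≥ 0.
Then g_{m+1} = 3g_m + 4 = 3·(-2·3^m − 2) + 4 = -6·3^m − 6 + 4 = -2·3^{m+1} − 2.
By induction, g_n = -2·3^n − 2 for all n ≥ 0.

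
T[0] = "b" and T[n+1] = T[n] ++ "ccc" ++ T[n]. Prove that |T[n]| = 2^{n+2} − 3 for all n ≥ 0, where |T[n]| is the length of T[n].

Base case: |T[0]| = 1, and 2^{0+2} − 3 = 1.
Assume |T[j]| = 2^{j+2} − 3.
Then |T[j+1]| = |T[j]| + 3 + |T[j]| = 2|T[j]| + 3 = 2(2^{j+2} − 3) + 3 = 2^{j+3} − 6 + 3 = 2^{j+3} − 3.
Hence |T[n]| = 2^{n+2} − 3 for every n ≥ 0, by induction.

|T[n]| = 2^{n+2} − 3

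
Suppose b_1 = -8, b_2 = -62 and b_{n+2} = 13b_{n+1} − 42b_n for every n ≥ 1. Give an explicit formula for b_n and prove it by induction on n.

Claim: b_n = 6^n − 2·7^n.

Base cases: b_1 = -8 and 6^1 − 2·7^1 = -8; b_2 = -62 and 6^2 − 2·7^2 = -62.
Assume b_j = 6^j − 2·7^j for all 1 ≤ j ≤ k, where k ≥ 2.
Then b_{k+1} = 13b_k − 42b_{k−1} = 13·(6^k − 2·7^k) − 42·(6^{k−1} − 2·7^{k−1}) = (13·6 − 42)6^{k−1} − 2·(13·7 − 42)7^{k−1} = 36·6^{k−1} − 98·7^{k−1} = 6^{k+1} − 2·7^{k+1}.
So the formula holds for k+1, and by strong induction b_n = 6^n − 2·7^n for all n ≥ 1.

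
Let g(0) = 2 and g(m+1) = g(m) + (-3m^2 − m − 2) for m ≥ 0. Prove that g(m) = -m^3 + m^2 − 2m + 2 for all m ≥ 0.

Base case: g(0) = 2, and -0^3 + 0^2 − 2·0 + 2 = 2.
Assume g(r) = -r^3 + r^2 − 2r + 2.
Then g(r+1) = g(r) + (-3r^2 − r − 2) = (-r^3 + r^2 − 2r + 2) + (-3r^2 − r − 2) = -r^3 − 2r^2 − 3r,
and -(r+1)^3 + (r+1)^2 − 2·(r+1) + 2 = -r^3 − 2r^2 − 3r.
This completes the inductive step, so g(m) = -m^3 + m^2 − 2m + 2 for all m ≥ 0.

g(m) = -m^3 + m^2 − 2m + 2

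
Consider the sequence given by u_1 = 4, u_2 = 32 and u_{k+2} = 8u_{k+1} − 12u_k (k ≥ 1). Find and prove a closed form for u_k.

Claim: u_k = 6^k − 2^k.

Base cases: u_1 = 4 and 6^1 − 2^1 = 4; u_2 = 32 and 6^2 − 2^2 = 32.
Assume u_j = 6^j − 2^j for all 1 ≤ j ≤ m, where m ≥ 2.
Then u_{m+1} = 8u_m − 12u_{m−1} = 8·(6^m − 2^m) − 12·(6^{m−1} − 2^{m−1}) = (8·6 − 12)6^{m−1} − (8·2 − 12)2^{m−1} = 36·6^{m−1} − 4·2^{m−1} = 6^{m+1} − 2^{m+1}.
Hence u_k = 6^k − 2^k for every k ≥ 1, by strong induction.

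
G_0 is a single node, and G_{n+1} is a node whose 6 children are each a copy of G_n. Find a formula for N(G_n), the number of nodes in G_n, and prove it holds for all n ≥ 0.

Claim: N(G_n) = (6^{n+1} − 1)/5.

Base case: N(G_0) = 1, and (6^{0+1} − 1)/5 = 1.
Assume N(G_m) = (6^{m+1} − 1)/5.
Then N(G_{m+1}) = 1 + 6N(G_m) = 1 + 6·(6^{m+1} − 1)/5 = 1 + (6^{m+2} − 6)/5 = (5 + 6^{m+2} − 6)/5 = (6^{m+2} − 1)/5.
Hence N(G_n) = (6^{n+1} − 1)/5 for every n ≥ 0, by induction.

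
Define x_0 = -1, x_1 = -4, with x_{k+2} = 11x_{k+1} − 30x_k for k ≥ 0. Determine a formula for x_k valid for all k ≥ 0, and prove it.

Claim: x_k = 6^k − 2·5^k.

Base cases: x_0 = -1 and 6^0 − 2·5^0 = -1; x_1 = -4 and 6^1 − 2·5^1 = -4.
Assume x_i = 6^i − 2·5^i for all 0 ≤ i ≤ j, where j ≥ 1.
Then x_{j+1} = 11x_j − 30x_{j−1} = 11·(6^j − 2·5^j) − 30·(6^{j−1} − 2·5^{j−1}) = (11·6 − 30)6^{j−1} − 2·(11·5 − 30)5^{j−1} = 36·6^{j−1} − 50·5^{j−1} = 6^{j+1} − 2·5^{j+1}.
This completes the inductive step, so x_k = 6^k − 2·5^k for all k ≥ 0.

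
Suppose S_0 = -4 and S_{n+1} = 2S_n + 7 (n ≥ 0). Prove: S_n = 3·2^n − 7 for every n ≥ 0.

Base case: S_0 = -4, and 3·2^0 − 7 = 3 − 7 = -4.
Assume S_m = 3·2^m − 7 for some m ≥ 0.
Then S_{m+1} = 2S_m + 7 = 2·(3·2^m − 7) + 7 = 6·2^m − 14 + 7 = 3·2^{m+1} − 7.
This completes the inductive step, so S_n = 3·2^n − 7 for all n ≥ 0.

S_n = 3·2^n − 7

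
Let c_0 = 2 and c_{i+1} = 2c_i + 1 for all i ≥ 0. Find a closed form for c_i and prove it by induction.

Claim: c_i = 3·2^i − 1.

Base case: c_0 = 2, and 3·2^0 − 1 = 3 − 1 = 2.
Assume c_j = 3·2^j − 1 for some j ≥ 0.
Then c_{j+1} = 2c_j + 1 = 2·(3·2^j − 1) + 1 = 6·2^j − 2 + 1 = 3·2^{j+1} − 1.
So the formula holds for j+1, and by induction c_i = 3·2^i − 1 for all i ≥ 0.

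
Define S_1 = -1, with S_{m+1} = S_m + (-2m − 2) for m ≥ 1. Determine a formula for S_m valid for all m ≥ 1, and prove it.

Claim: S_m = -m^2 − m + 1.

Base case: S_1 = -1, and -1^2 − 1 + 1 = -1.
Assume S_r = -r^2 − r + 1.
Then S_{r+1} = S_r + (-2r − 2) = (-r^2 − r + 1) + (-2r − 2) = -r^2 − 3r − 1,
and -(r+1)^2 − (r+1) + 1 = -r^2 − 3r − 1.
By induction, S_m = -m^2 − m + 1 for all m ≥ 1.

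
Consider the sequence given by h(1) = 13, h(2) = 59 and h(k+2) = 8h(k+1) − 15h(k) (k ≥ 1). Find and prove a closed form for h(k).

Claim: h(k) = 3^k + 2·5^k.

Base cases: h(1) = 13 and 3^1 + 2·5^1 = 13; h(2) = 59 and 3^2 + 2·5^2 = 59.
Assume h(i) = 3^i + 2·5^i for all 1 ≤ i ≤ j, where j ≥ 2.
Then h(j+1) = 8h(j) − 15h(j−1) = 8·(3^j + 2·5^j) − 15·(3^{j−1} + 2·5^{j−1}) = (8·3 − 15)3^{j−1} + 2·(8·5 − 15)5^{j−1} = 9·3^{j−1} + 50·5^{j−1} = 3^{j+1} + 2·5^{j+1}.
By strong induction, h(k) = 3^k + 2·5^k for all k ≥ 1.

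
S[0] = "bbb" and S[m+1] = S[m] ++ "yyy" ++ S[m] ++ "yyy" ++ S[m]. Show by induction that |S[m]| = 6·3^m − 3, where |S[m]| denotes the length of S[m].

Base case: |S[0]| = 3, and 6·3^0 − 3 = 3.
Assume |S[r]| = 6·3^r − 3.
Then |S[r+1]| = 3|S[r]| + 6 = 3(6·3^r − 3) + 6 = 6·3^{r+1} − 9 + 6 = 6·3^{r+1} − 3.
So the formula holds for r+1, and by induction |S[m]| = 6·3^m − 3 for all m ≥ 0.

|S[m]| = 6·3^m − 3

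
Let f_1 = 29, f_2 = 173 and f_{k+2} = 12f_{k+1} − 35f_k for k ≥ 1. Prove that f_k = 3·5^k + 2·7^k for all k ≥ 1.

Base cases: f_1 = 29 and 3·5^1 + 2·7^1 = 29; f_2 = 173 and 3·5^2 + 2·7^2 = 173.
Assume f_j = 3·5^j + 2·7^j for all 1 ≤ j ≤ r, where r ≥ 2.
Then f_{r+1} = 12f_r − 35f_{r−1} = 12·(3·5^r + 2·7^r) − 35·(3·5^{r−1} + 2·7^{r−1}) = 3·(12·5 − 35)5^{r−1} + 2·(12·7 − 35)7^{r−1} = 75·5^{r−1} + 98·7^{r−1} = 3·5^{r+1} + 2·7^{r+1}.
Hence f_k = 3·5^k + 2·7^k for every k ≥ 1, by strong induction.

f_k = 3·5^k + 2·7^k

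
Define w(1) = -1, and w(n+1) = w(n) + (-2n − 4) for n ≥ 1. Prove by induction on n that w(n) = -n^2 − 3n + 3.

Base case: w(1) = -1, and -1^2 − 3·1 + 3 = -1.
Assume w(j) = -j^2 − 3j + 3.
Then w(j+1) = w(j) + (-2j − 4) = (-j^2 − 3j + 3) + (-2j − 4) = -j^2 − 5j − 1,
and -(j+1)^2 − 3·(j+1) + 3 = -j^2 − 5j − 1.
By induction, w(n) = -n^2 − 3n + 3 for all n ≥ 1.

w(n) = -n^2 − 3n + 3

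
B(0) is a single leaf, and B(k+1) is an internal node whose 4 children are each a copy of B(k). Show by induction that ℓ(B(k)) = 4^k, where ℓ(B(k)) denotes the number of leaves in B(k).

Base case: ℓ(B(0)) = 1, and 4^0 = 1.
Assume ℓ(B(j)) = 4^j.
Then ℓ(B(j+1)) = 4·ℓ(B(j)) = 4·4^j = 4^{j+1}.
This completes the inductive step, so ℓ(B(k)) = 4^k for all k ≥ 0.

ℓ(B(k)) = 4^k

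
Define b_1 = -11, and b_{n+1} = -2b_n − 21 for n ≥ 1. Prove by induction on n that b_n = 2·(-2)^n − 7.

Base case: b_1 = -11, and 2·(-2)^1 − 7 = -4 − 7 = -11.
Assume b_j = 2·(-2)^j − 7 for some j ≥ 1.
Then b_{j+1} = -2b_j − 21 = -2·(2·(-2)^j − 7) − 21 = -4·(-2)^j + 14 − 21 = 2·(-2)^{j+1} − 7.
Hence b_n = 2·(-2)^n − 7 for every n ≥ 1, by induction.

b_n = 2·(-2)^n − 7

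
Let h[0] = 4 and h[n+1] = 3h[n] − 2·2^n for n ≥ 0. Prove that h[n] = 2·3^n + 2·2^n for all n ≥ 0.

Base case: h[0] = 4, and 2·3^0 + 2·2^0 = 2 + 2 = 4.
Assume h[m] = 2·3^m + 2·2^m for some m ≥ 0.
Then h[m+1] = 3h[m] − 2·2^m = 3·(2·3^m + 2·2^m) − 2·2^m = 2·3^{m+1} + 6·2^m − 2·2^m = 2·3^{m+1} + 4·2^m = 2·3^{m+1} + 2·2^{m+1}.
This completes the inductive step, so h[n] = 2·3^n + 2·2^n for all n ≥ 0.

h[n] = 2·3^n + 2·2^n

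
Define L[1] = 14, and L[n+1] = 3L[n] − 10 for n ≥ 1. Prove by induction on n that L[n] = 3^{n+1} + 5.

Base case: L[1] = 14, and 3^{1+1} + 5 = 9 + 5 = 14.
Assume L[r] = 3^{r+1} + 5 for some r ≥ 1.
Then L[r+1] = 3L[r] − 10 = 3·(3^{r+1} + 5) − 10 = 3^{r+2} + 15 − 10 = 3^{r+2} + 5.
This completes the inductive step, so L[n] = 3^{n+1} + 5 for all n ≥ 1.

L[n] = 3^{n+1} + 5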